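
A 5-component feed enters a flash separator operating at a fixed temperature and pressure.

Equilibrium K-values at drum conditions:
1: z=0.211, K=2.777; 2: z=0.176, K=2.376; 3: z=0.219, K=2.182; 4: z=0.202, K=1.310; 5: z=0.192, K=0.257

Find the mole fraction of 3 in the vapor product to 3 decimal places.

Material balance + equilibrium reduce to Σ zᵢ(Kᵢ−1)/(1+ψ(Kᵢ−1)) = 0.
Feasibility: ΣzᵢKᵢ = 1.796, Σzᵢ/Kᵢ = 1.152 — both > 1, two phases present.
Newton iteration, ψ⁰ = 0.58:
  ψ = 0.580: g = 0.2753, g' = -0.714 → ψ = 0.966
  ψ = 0.966: g = -0.0940, g' = -1.559 → ψ = 0.905
  ψ = 0.905: g = -0.0105, g' = -1.237 → ψ = 0.897
Converged at ψ = 0.897.
Compositions from xᵢ = zᵢ/(1+ψ(Kᵢ−1)), yᵢ = Kᵢxᵢ:
  1: x = 0.081, y = 0.226
  2: x = 0.079, y = 0.187
  3: x = 0.106, y = 0.232
  4: x = 0.158, y = 0.207
  5: x = 0.576, y = 0.148

y_3 = 0.232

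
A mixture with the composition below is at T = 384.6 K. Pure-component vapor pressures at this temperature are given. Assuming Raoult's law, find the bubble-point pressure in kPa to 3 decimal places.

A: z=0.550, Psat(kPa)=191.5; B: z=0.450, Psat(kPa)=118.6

Pbub = 158.695 kPa

At the bubble point ψ → 0, so ΣzᵢKᵢ = 1 with Kᵢ = Pᵢˢᵃᵗ/P ⇒ P = ΣzᵢPᵢˢᵃᵗ.
P = 0.550·191.5 + 0.450·118.6 = 158.695 kPa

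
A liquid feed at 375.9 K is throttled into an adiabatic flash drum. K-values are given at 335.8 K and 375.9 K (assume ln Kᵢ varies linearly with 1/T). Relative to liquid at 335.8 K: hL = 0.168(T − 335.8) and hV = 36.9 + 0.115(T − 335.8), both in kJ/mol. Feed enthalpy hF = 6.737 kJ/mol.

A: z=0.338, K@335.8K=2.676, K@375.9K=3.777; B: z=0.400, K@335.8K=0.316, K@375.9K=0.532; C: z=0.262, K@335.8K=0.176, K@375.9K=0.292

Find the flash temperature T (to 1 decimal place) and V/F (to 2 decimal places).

Adiabatic flash: solve Rachford–Rice at each trial T, then check hF = ψ·hV(T) + (1−ψ)·hL(T).
  T = 335.8 K: K = (2.676, 0.316, 0.176), RR gives ψ = 0.062, H_out = 2.286 kJ/mol
  T = 375.9 K: K = (3.777, 0.532, 0.292), RR gives ψ = 0.355, H_out = 19.095 kJ/mol
  T = 355.9 K: K = (3.212, 0.416, 0.230), RR gives ψ = 0.213, H_out = 11.018 kJ/mol
  T = 345.9 K: K = (2.941, 0.364, 0.202), RR gives ψ = 0.141, H_out = 6.832 kJ/mol
  T = 340.9 K: K = (2.809, 0.340, 0.189), RR gives ψ = 0.103, H_out = 4.634 kJ/mol
  T = 343.4 K: K = (2.874, 0.352, 0.195), RR gives ψ = 0.122, H_out = 5.744 kJ/mol
  T = 344.6 K: K = (2.906, 0.358, 0.199), RR gives ψ = 0.131, H_out = 6.269 kJ/mol
Linear interpolation between T = 344.6 (H_out = 6.269) and T = 345.9 (H_out = 6.832) on hF = 6.737 gives T ≈ 345.7 K, at which ψ = 0.14.

T = 345.7 K, V/F = 0.14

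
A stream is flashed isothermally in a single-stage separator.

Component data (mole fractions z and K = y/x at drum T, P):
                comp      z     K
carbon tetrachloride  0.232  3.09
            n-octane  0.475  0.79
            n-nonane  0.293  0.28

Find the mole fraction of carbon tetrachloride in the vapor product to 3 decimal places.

Material balance + equilibrium reduce to Σ zᵢ(Kᵢ−1)/(1+ψ(Kᵢ−1)) = 0.
Feasibility: ΣzᵢKᵢ = 1.174, Σzᵢ/Kᵢ = 1.723 — both > 1, two phases present.
Newton iteration, ψ⁰ = 0.5:
  ψ = 0.500: g = -0.2040, g' = -0.639 → ψ = 0.181
  ψ = 0.181: g = 0.0056, g' = -0.757 → ψ = 0.188
Converged at ψ = 0.188.
Compositions from xᵢ = zᵢ/(1+ψ(Kᵢ−1)), yᵢ = Kᵢxᵢ:
  carbon tetrachloride: x = 0.166, y = 0.514
  n-octane: x = 0.495, y = 0.391
  n-nonane: x = 0.339, y = 0.095

y_carbon tetrachloride = 0.514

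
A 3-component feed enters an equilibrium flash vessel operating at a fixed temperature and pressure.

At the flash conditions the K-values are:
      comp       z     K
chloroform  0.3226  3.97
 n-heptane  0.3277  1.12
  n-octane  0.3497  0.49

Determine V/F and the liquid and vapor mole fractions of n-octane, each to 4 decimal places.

V/F = 0.8359, x_n-octane = 0.6095, y_n-octane = 0.2987

Material balance + equilibrium reduce to Σ zᵢ(Kᵢ−1)/(1+V/F(Kᵢ−1)) = 0.
Feasibility: ΣzᵢKᵢ = 1.8191, Σzᵢ/Kᵢ = 1.0875 — both > 1, two phases present.
Iterate (Newton) starting at V/F = 0.58:
  V/F = 0.5800: g = 0.13542, g' = -0.5714 → V/F = 0.8170
  V/F = 0.8170: g = 0.00971, g' = -0.5136 → V/F = 0.8359
Converged at V/F = 0.8359.
Compositions from xᵢ = zᵢ/(1+V/F(Kᵢ−1)), yᵢ = Kᵢxᵢ:
  chloroform: x = 0.0926, y = 0.3678
  n-heptane: x = 0.2978, y = 0.3336
  n-octane: x = 0.6095, y = 0.2987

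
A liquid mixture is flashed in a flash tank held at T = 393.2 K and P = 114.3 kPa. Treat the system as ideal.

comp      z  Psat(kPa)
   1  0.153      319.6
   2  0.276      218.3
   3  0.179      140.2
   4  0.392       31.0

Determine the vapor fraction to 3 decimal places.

Raoult's law: Kᵢ = Pᵢˢᵃᵗ/P = Pᵢˢᵃᵗ/114.3.
  K_1 = 319.6/114.3 = 2.79615, K_2 = 218.3/114.3 = 1.90989, K_3 = 140.2/114.3 = 1.22660, K_4 = 31.0/114.3 = 0.27122
Rachford–Rice: g(ψ) = Σ zᵢ(Kᵢ−1)/(1+ψ(Kᵢ−1)) = 0.
Check two-phase: ΣzᵢKᵢ = 1.281 > 1 and Σzᵢ/Kᵢ = 1.791 > 1, so g(0) = 0.281 > 0 and g(1) = -0.791 < 0.
Newton–Raphson from ψ = 0.5:
  ψ = 0.500: g = -0.0956, g' = -0.768 → ψ = 0.375
  ψ = 0.375: g = -0.0046, g' = -0.705 → ψ = 0.369
Converged at ψ = 0.369.

ψ = 0.369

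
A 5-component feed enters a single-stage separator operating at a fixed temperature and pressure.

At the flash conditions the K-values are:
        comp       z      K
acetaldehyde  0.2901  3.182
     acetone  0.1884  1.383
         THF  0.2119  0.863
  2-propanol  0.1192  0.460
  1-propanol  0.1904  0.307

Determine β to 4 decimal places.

Material balance + equilibrium reduce to Σ zᵢ(Kᵢ−1)/(1+β(Kᵢ−1)) = 0.
Feasibility: ΣzᵢKᵢ = 1.4798, Σzᵢ/Kᵢ = 1.3523 — both > 1, two phases present.
Newton–Raphson from β = 0.66:
  β = 0.6600: g = -0.05809, g' = -0.6489 → β = 0.5705
  β = 0.5705: g = -0.00153, g' = -0.6201 → β = 0.5680
Converged at β = 0.5680.

β = 0.5680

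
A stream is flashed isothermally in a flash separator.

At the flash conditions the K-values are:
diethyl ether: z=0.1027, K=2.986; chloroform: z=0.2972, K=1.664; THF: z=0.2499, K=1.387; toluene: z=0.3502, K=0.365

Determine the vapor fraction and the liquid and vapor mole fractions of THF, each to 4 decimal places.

ψ = 0.5112, x_THF = 0.2086, y_THF = 0.2894

Material balance + equilibrium reduce to Σ zᵢ(Kᵢ−1)/(1+ψ(Kᵢ−1)) = 0.
Feasibility: ΣzᵢKᵢ = 1.2756, Σzᵢ/Kᵢ = 1.3526 — both > 1, two phases present.
Newton iteration, ψ⁰ = 0.5:
  ψ = 0.5000: g = 0.00570, g' = -0.5053 → ψ = 0.5113
  ψ = 0.5113: g = -0.00002, g' = -0.5085 → ψ = 0.5112
Converged at ψ = 0.5112.
Compositions from xᵢ = zᵢ/(1+ψ(Kᵢ−1)), yᵢ = Kᵢxᵢ:
  diethyl ether: x = 0.0510, y = 0.1522
  chloroform: x = 0.2219, y = 0.3692
  THF: x = 0.2086, y = 0.2894
  toluene: x = 0.5185, y = 0.1893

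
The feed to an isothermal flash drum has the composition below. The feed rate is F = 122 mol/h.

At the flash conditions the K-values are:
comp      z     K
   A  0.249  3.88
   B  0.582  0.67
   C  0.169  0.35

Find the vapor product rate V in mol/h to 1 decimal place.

V = 42.3 mol/h

Material balance + equilibrium reduce to Σ zᵢ(Kᵢ−1)/(1+V/F(Kᵢ−1)) = 0.
Check two-phase: ΣzᵢKᵢ = 1.415 > 1 and Σzᵢ/Kᵢ = 1.416 > 1, so g(0) = 0.415 > 0 and g(1) = -0.416 < 0.
Iterate (Newton) starting at V/F = 0.5:
  V/F = 0.500: g = -0.0989, g' = -0.595 → V/F = 0.334
  V/F = 0.334: g = 0.0096, g' = -0.733 → V/F = 0.347
Converged at V/F = 0.347.
Then V = V/F·F = 0.3469·122 = 42.3 mol/h and L = F − V = 79.7 mol/h.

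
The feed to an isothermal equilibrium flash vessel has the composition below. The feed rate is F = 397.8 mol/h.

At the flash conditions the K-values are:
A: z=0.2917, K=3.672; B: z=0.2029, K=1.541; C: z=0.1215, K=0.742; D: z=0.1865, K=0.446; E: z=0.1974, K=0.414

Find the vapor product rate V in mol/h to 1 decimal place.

Let ψ = V/F and solve Σ zᵢ(Kᵢ−1)/(1+ψ(Kᵢ−1)) = 0.
g(0) = ΣzᵢKᵢ − 1 = 0.6388 and g(1) = 1 − Σzᵢ/Kᵢ = -0.2698, so a root lies in (0, 1).
Iterate (Newton) starting at ψ = 0.43:
  ψ = 0.4300: g = 0.12622, g' = -0.7201 → ψ = 0.6053
  ψ = 0.6053: g = 0.00863, g' = -0.6414 → ψ = 0.6187
  ψ = 0.6187: g = 0.00001, g' = -0.6400 → ψ = 0.6188
Converged at ψ = 0.6188.
Then V = ψ·F = 0.6188·397.8 = 246.1 mol/h and L = F − V = 151.7 mol/h.

V = 246.1 mol/h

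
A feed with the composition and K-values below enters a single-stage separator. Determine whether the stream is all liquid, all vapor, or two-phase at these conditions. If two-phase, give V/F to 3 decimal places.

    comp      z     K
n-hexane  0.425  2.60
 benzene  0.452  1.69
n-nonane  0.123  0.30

ΣzᵢKᵢ = 1.906; Σzᵢ/Kᵢ = 0.841.
Since Σzᵢ/Kᵢ < 1 the mixture is above its dew point — single vapor phase.

all vapor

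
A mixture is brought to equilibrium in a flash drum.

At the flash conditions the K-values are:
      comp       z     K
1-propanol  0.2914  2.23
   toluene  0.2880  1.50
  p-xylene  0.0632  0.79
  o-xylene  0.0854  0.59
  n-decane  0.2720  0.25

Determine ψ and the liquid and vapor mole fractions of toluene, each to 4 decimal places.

Material balance + equilibrium reduce to Σ zᵢ(Kᵢ−1)/(1+ψ(Kᵢ−1)) = 0.
Check two-phase: ΣzᵢKᵢ = 1.2501 > 1 and Σzᵢ/Kᵢ = 1.6354 > 1, so g(0) = 0.2501 > 0 and g(1) = -0.6354 < 0.
Newton–Raphson from ψ = 0.5:
  ψ = 0.5000: g = -0.04814, g' = -0.6330 → ψ = 0.4239
  ψ = 0.4239: g = -0.00166, g' = -0.5928 → ψ = 0.4211
Converged at ψ = 0.4211.
Compositions from xᵢ = zᵢ/(1+ψ(Kᵢ−1)), yᵢ = Kᵢxᵢ:
  1-propanol: x = 0.1920, y = 0.4281
  toluene: x = 0.2379, y = 0.3569
  p-xylene: x = 0.0693, y = 0.0548
  o-xylene: x = 0.1032, y = 0.0609
  n-decane: x = 0.3976, y = 0.0994

ψ = 0.4211, x_toluene = 0.2379, y_toluene = 0.3569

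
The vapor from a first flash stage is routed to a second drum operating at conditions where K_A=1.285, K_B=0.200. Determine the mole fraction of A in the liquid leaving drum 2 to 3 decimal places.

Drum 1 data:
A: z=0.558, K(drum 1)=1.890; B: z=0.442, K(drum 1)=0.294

Drum 1:
Let ψ₁ = V/F and solve Σ zᵢ(Kᵢ−1)/(1+ψ₁(Kᵢ−1)) = 0.
g(0) = ΣzᵢKᵢ − 1 = 0.185 and g(1) = 1 − Σzᵢ/Kᵢ = -0.799, so a root lies in (0, 1).
Binary case is linear: z₁(K₁−1)(1+ψ₁(K₂−1)) + z₂(K₂−1)(1+ψ₁(K₁−1)) = 0
⇒ ψ₁ = [z₁(K₁−1)+z₂(K₂−1)] / [−(K₁−1)(K₂−1)] = 0.1846/0.6283 = 0.294
Drum-1 compositions:
  A: x = 0.442, y = 0.836
  B: x = 0.558, y = 0.164
Drum-2 feed = drum-1 vapor: z₂ = (0.8361, 0.1639).
Drum 2:
Rachford–Rice: g(ψ₂) = Σ zᵢ(Kᵢ−1)/(1+ψ₂(Kᵢ−1)) = 0.
Check two-phase: ΣzᵢKᵢ = 1.107 > 1 and Σzᵢ/Kᵢ = 1.470 > 1, so g(0) = 0.107 > 0 and g(1) = -0.470 < 0.
Binary case is linear: z₁(K₁−1)(1+ψ₂(K₂−1)) + z₂(K₂−1)(1+ψ₂(K₁−1)) = 0
⇒ ψ₂ = [z₁(K₁−1)+z₂(K₂−1)] / [−(K₁−1)(K₂−1)] = 0.1071/0.2280 = 0.470
  A: x = 0.737, y = 0.947
  B: x = 0.263, y = 0.053

x_A (drum 2) = 0.737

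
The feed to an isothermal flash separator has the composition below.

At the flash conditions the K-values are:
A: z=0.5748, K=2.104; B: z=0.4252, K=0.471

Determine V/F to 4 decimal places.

V/F = 0.7014

Material balance + equilibrium reduce to Σ zᵢ(Kᵢ−1)/(1+V/F(Kᵢ−1)) = 0.
Check two-phase: ΣzᵢKᵢ = 1.4096 > 1 and Σzᵢ/Kᵢ = 1.1760 > 1, so g(0) = 0.4096 > 0 and g(1) = -0.1760 < 0.
Binary case is linear: z₁(K₁−1)(1+V/F(K₂−1)) + z₂(K₂−1)(1+V/F(K₁−1)) = 0
⇒ V/F = [z₁(K₁−1)+z₂(K₂−1)] / [−(K₁−1)(K₂−1)] = 0.40965/0.58402 = 0.7014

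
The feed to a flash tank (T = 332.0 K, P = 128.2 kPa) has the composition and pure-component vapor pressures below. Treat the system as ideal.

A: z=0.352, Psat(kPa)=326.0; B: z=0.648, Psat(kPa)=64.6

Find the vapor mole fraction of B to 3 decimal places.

Raoult's law: Kᵢ = Pᵢˢᵃᵗ/P = Pᵢˢᵃᵗ/128.2.
  K_A = 326.0/128.2 = 2.54290, K_B = 64.6/128.2 = 0.50390
Rachford–Rice: g(β) = Σ zᵢ(Kᵢ−1)/(1+β(Kᵢ−1)) = 0.
g(0) = ΣzᵢKᵢ − 1 = 0.222 and g(1) = 1 − Σzᵢ/Kᵢ = -0.424, so a root lies in (0, 1).
Binary case is linear: z₁(K₁−1)(1+β(K₂−1)) + z₂(K₂−1)(1+β(K₁−1)) = 0
⇒ β = [z₁(K₁−1)+z₂(K₂−1)] / [−(K₁−1)(K₂−1)] = 0.2216/0.7654 = 0.290
Compositions from xᵢ = zᵢ/(1+β(Kᵢ−1)), yᵢ = Kᵢxᵢ:
  A: x = 0.243, y = 0.619
  B: x = 0.757, y = 0.381

y_B = 0.381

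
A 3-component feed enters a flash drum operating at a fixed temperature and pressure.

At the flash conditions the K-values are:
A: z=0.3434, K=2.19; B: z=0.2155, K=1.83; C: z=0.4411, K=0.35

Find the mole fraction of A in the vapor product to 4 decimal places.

Material balance + equilibrium reduce to Σ zᵢ(Kᵢ−1)/(1+V/F(Kᵢ−1)) = 0.
g(0) = ΣzᵢKᵢ − 1 = 0.3008 and g(1) = 1 − Σzᵢ/Kᵢ = -0.5348, so a root lies in (0, 1).
Iterate (Newton) starting at V/F = 0.52:
  V/F = 0.5200: g = -0.05573, g' = -0.6833 → V/F = 0.4384
  V/F = 0.4384: g = -0.00131, g' = -0.6543 → V/F = 0.4364
Converged at V/F = 0.4364.
Compositions from xᵢ = zᵢ/(1+V/F(Kᵢ−1)), yᵢ = Kᵢxᵢ:
  A: x = 0.2260, y = 0.4950
  B: x = 0.1582, y = 0.2895
  C: x = 0.6158, y = 0.2155

y_A = 0.4950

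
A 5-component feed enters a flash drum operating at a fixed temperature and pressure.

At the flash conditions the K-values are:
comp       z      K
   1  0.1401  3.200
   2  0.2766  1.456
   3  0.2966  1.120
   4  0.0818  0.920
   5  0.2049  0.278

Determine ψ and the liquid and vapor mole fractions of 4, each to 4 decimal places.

ψ = 0.5944, x_4 = 0.0859, y_4 = 0.0790

Newton iteration, ψ⁰ = 0.5:
  ψ = 0.5000: g = 0.04473, g' = -0.4579 → ψ = 0.5977
  ψ = 0.5977: g = -0.00164, g' = -0.4969 → ψ = 0.5944
Converged at ψ = 0.5944.
Compositions from xᵢ = zᵢ/(1+ψ(Kᵢ−1)), yᵢ = Kᵢxᵢ:
  1: x = 0.0607, y = 0.1943
  2: x = 0.2176, y = 0.3169
  3: x = 0.2769, y = 0.3101
  4: x = 0.0859, y = 0.0790
  5: x = 0.3589, y = 0.0998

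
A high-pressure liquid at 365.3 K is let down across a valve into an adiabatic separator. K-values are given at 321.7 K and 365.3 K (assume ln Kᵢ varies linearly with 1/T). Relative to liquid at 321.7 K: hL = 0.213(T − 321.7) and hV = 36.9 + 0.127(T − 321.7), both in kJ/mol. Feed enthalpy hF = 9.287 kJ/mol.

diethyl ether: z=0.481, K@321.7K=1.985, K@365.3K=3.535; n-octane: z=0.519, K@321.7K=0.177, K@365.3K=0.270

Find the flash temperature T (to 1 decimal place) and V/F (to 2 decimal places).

T = 331.7 K, V/F = 0.20

Adiabatic flash: solve Rachford–Rice at each trial T, then check hF = ψ·hV(T) + (1−ψ)·hL(T).
  T = 321.7 K: K = (1.985, 0.177), RR gives ψ = 0.058, H_out = 2.123 kJ/mol
  T = 365.3 K: K = (3.535, 0.270), RR gives ψ = 0.454, H_out = 24.343 kJ/mol
  T = 343.5 K: K = (2.698, 0.222), RR gives ψ = 0.312, H_out = 15.579 kJ/mol
  T = 332.6 K: K = (2.326, 0.199), RR gives ψ = 0.209, H_out = 9.833 kJ/mol
  T = 327.1 K: K = (2.150, 0.188), RR gives ψ = 0.141, H_out = 6.280 kJ/mol
  T = 329.9 K: K = (2.238, 0.193), RR gives ψ = 0.177, H_out = 8.159 kJ/mol
  T = 331.2 K: K = (2.280, 0.196), RR gives ψ = 0.193, H_out = 8.981 kJ/mol
Linear interpolation between T = 331.2 (H_out = 8.981) and T = 332.6 (H_out = 9.833) on hF = 9.287 gives T ≈ 331.7 K, at which ψ = 0.20.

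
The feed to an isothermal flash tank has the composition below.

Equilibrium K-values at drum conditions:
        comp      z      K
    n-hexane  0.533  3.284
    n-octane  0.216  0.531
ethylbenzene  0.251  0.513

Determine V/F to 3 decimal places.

Material balance + equilibrium reduce to Σ zᵢ(Kᵢ−1)/(1+V/F(Kᵢ−1)) = 0.
Feasibility: ΣzᵢKᵢ = 1.994, Σzᵢ/Kᵢ = 1.058 — both > 1, two phases present.
Newton–Raphson from V/F = 0.35:
  V/F = 0.350: g = 0.4080, g' = -1.013 → V/F = 0.753
  V/F = 0.753: g = 0.0982, g' = -0.638 → V/F = 0.907
  V/F = 0.907: g = 0.0014, g' = -0.630 → V/F = 0.909
Converged at V/F = 0.909.

V/F = 0.909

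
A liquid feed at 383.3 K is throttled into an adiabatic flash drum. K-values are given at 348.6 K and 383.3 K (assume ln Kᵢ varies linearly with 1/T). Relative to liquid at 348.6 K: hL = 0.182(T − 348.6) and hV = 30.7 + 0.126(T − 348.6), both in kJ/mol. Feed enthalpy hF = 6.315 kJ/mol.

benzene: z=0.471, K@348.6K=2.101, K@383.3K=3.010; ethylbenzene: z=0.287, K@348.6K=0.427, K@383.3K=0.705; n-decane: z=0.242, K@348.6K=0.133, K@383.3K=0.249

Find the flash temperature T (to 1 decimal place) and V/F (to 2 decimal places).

T = 349.8 K, V/F = 0.20

Adiabatic flash: solve Rachford–Rice at each trial T, then check hF = ψ·hV(T) + (1−ψ)·hL(T).
  T = 348.6 K: K = (2.101, 0.427, 0.133), RR gives ψ = 0.181, H_out = 5.559 kJ/mol
  T = 383.3 K: K = (3.010, 0.705, 0.249), RR gives ψ = 0.595, H_out = 23.421 kJ/mol
  T = 366.0 K: K = (2.538, 0.556, 0.185), RR gives ψ = 0.401, H_out = 15.078 kJ/mol
  T = 357.3 K: K = (2.314, 0.489, 0.157), RR gives ψ = 0.297, H_out = 10.566 kJ/mol
  T = 353.0 K: K = (2.208, 0.458, 0.145), RR gives ψ = 0.242, H_out = 8.172 kJ/mol
  T = 350.8 K: K = (2.154, 0.442, 0.139), RR gives ψ = 0.212, H_out = 6.889 kJ/mol
  T = 349.7 K: K = (2.127, 0.435, 0.136), RR gives ψ = 0.197, H_out = 6.231 kJ/mol
Linear interpolation between T = 349.7 (H_out = 6.231) and T = 350.8 (H_out = 6.889) on hF = 6.315 gives T ≈ 349.8 K, at which ψ = 0.20.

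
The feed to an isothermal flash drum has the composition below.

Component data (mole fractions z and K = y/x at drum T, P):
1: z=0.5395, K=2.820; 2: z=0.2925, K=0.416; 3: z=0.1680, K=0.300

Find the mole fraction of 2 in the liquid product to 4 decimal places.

x_2 = 0.4519

Iterate (Newton) starting at ψ = 0.38:
  ψ = 0.3800: g = 0.20069, g' = -0.9421 → ψ = 0.5930
  ψ = 0.5930: g = 0.00983, g' = -0.8874 → ψ = 0.6041
Converged at ψ = 0.6041.
Compositions from xᵢ = zᵢ/(1+ψ(Kᵢ−1)), yᵢ = Kᵢxᵢ:
  1: x = 0.2570, y = 0.7247
  2: x = 0.4519, y = 0.1880
  3: x = 0.2911, y = 0.0873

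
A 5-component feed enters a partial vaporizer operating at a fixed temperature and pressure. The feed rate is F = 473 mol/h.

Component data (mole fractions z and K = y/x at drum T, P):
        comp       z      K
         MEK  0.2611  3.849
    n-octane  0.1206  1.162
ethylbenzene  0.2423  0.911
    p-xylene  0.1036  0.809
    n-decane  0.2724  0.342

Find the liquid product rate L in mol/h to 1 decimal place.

Rachford–Rice: g(V/F) = Σ zᵢ(Kᵢ−1)/(1+V/F(Kᵢ−1)) = 0.
g(0) = ΣzᵢKᵢ − 1 = 0.5428 and g(1) = 1 − Σzᵢ/Kᵢ = -0.3621, so a root lies in (0, 1).
Newton iteration, V/F⁰ = 0.5:
  V/F = 0.5000: g = 0.01332, g' = -0.6319 → V/F = 0.5211
  V/F = 0.5211: g = 0.00007, g' = -0.6259 → V/F = 0.5212
Converged at V/F = 0.5212.
Then V = V/F·F = 0.5212·473 = 246.5 mol/h and L = F − V = 226.5 mol/h.

L = 226.5 mol/h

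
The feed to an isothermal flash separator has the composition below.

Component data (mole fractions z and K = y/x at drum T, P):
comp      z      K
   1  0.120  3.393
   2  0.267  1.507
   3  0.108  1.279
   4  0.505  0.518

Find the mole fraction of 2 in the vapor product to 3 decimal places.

y_2 = 0.340

Newton iteration, β⁰ = 0.5:
  β = 0.500: g = -0.0555, g' = -0.396 → β = 0.360
  β = 0.360: g = 0.0017, g' = -0.426 → β = 0.364
Converged at β = 0.364.
Compositions from xᵢ = zᵢ/(1+β(Kᵢ−1)), yᵢ = Kᵢxᵢ:
  1: x = 0.064, y = 0.218
  2: x = 0.225, y = 0.340
  3: x = 0.098, y = 0.125
  4: x = 0.612, y = 0.317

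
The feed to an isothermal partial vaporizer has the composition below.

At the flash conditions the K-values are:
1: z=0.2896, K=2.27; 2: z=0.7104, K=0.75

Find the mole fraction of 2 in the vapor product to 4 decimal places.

Let ψ = V/F and solve Σ zᵢ(Kᵢ−1)/(1+ψ(Kᵢ−1)) = 0.
Feasibility: ΣzᵢKᵢ = 1.1902, Σzᵢ/Kᵢ = 1.0748 — both > 1, two phases present.
Binary case is linear: z₁(K₁−1)(1+ψ(K₂−1)) + z₂(K₂−1)(1+ψ(K₁−1)) = 0
⇒ ψ = [z₁(K₁−1)+z₂(K₂−1)] / [−(K₁−1)(K₂−1)] = 0.19019/0.31750 = 0.5990
Compositions from xᵢ = zᵢ/(1+ψ(Kᵢ−1)), yᵢ = Kᵢxᵢ:
  1: x = 0.1645, y = 0.3734
  2: x = 0.8355, y = 0.6266

y_2 = 0.6266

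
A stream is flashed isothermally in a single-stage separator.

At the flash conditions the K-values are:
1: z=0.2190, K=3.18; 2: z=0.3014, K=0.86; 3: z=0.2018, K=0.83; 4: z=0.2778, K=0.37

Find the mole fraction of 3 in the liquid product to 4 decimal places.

x_3 = 0.2122

Material balance + equilibrium reduce to Σ zᵢ(Kᵢ−1)/(1+ψ(Kᵢ−1)) = 0.
Check two-phase: ΣzᵢKᵢ = 1.2259 > 1 and Σzᵢ/Kᵢ = 1.4133 > 1, so g(0) = 0.2259 > 0 and g(1) = -0.4133 < 0.
Newton iteration, ψ⁰ = 0.5:
  ψ = 0.5000: g = -0.10993, g' = -0.4870 → ψ = 0.2743
  ψ = 0.2743: g = 0.00733, g' = -0.5815 → ψ = 0.2869
  ψ = 0.2869: g = 0.00007, g' = -0.5711 → ψ = 0.2870
Converged at ψ = 0.2870.
Compositions from xᵢ = zᵢ/(1+ψ(Kᵢ−1)), yᵢ = Kᵢxᵢ:
  1: x = 0.1347, y = 0.4284
  2: x = 0.3140, y = 0.2701
  3: x = 0.2122, y = 0.1761
  4: x = 0.3391, y = 0.1255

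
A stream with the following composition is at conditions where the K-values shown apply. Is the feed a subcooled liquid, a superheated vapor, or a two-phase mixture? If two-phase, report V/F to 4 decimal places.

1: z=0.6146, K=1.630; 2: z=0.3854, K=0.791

superheated vapor

ΣzᵢKᵢ = 1.3066; Σzᵢ/Kᵢ = 0.8643.
Since Σzᵢ/Kᵢ < 1 the mixture is above its dew point — single vapor phase.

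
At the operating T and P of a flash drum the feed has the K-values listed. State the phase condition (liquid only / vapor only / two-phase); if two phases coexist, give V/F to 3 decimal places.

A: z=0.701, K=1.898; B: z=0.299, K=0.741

vapor only

ΣzᵢKᵢ = 1.552; Σzᵢ/Kᵢ = 0.773.
Since Σzᵢ/Kᵢ < 1 the mixture is above its dew point — single vapor phase.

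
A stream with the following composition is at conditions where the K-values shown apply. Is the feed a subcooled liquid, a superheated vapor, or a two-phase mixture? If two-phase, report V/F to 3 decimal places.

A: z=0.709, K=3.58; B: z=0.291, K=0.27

two-phase, V/F = 0.858

ΣzᵢKᵢ = 2.617; Σzᵢ/Kᵢ = 1.276.
Both exceed 1, so a two-phase solution exists.
Newton–Raphson from ψ = 0.43:
  ψ = 0.430: g = 0.5576, g' = -1.390 → ψ = 0.831
  ψ = 0.831: g = 0.0416, g' = -1.480 → ψ = 0.859
  ψ = 0.859: g = -0.0013, g' = -1.572 → ψ = 0.858
Converged at ψ = 0.858.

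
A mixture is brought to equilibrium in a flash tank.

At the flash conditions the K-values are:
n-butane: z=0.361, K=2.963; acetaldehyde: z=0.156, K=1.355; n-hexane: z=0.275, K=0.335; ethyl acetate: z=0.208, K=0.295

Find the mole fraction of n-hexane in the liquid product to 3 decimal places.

x_n-hexane = 0.372

Material balance + equilibrium reduce to Σ zᵢ(Kᵢ−1)/(1+V/F(Kᵢ−1)) = 0.
g(0) = ΣzᵢKᵢ − 1 = 0.435 and g(1) = 1 − Σzᵢ/Kᵢ = -0.763, so a root lies in (0, 1).
Newton iteration, V/F⁰ = 0.64:
  V/F = 0.640: g = -0.2264, g' = -0.998 → V/F = 0.413
  V/F = 0.413: g = -0.0195, g' = -0.876 → V/F = 0.391
Converged at V/F = 0.391.
Compositions from xᵢ = zᵢ/(1+V/F(Kᵢ−1)), yᵢ = Kᵢxᵢ:
  n-butane: x = 0.204, y = 0.605
  acetaldehyde: x = 0.137, y = 0.186
  n-hexane: x = 0.372, y = 0.124
  ethyl acetate: x = 0.287, y = 0.085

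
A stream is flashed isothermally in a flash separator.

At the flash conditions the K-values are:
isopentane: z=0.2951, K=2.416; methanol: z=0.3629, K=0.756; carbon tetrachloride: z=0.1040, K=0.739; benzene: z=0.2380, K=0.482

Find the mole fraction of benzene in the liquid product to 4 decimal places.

Material balance + equilibrium reduce to Σ zᵢ(Kᵢ−1)/(1+V/F(Kᵢ−1)) = 0.
g(0) = ΣzᵢKᵢ − 1 = 0.1789 and g(1) = 1 − Σzᵢ/Kᵢ = -0.2367, so a root lies in (0, 1).
Iterate (Newton) starting at V/F = 0.54:
  V/F = 0.5400: g = -0.06795, g' = -0.3514 → V/F = 0.3466
  V/F = 0.3466: g = 0.00345, g' = -0.3954 → V/F = 0.3554
Converged at V/F = 0.3554.
Compositions from xᵢ = zᵢ/(1+V/F(Kᵢ−1)), yᵢ = Kᵢxᵢ:
  isopentane: x = 0.1963, y = 0.4743
  methanol: x = 0.3974, y = 0.3004
  carbon tetrachloride: x = 0.1146, y = 0.0847
  benzene: x = 0.2917, y = 0.1406

x_benzene = 0.2917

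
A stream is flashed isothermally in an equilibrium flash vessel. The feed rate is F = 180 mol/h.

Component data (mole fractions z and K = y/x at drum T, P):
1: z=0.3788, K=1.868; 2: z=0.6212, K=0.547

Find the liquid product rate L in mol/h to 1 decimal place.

L = 158.3 mol/h

Newton–Raphson from V/F = 0.5:
  V/F = 0.5000: g = -0.13452, g' = -0.3519 → V/F = 0.1177
  V/F = 0.1177: g = 0.00107, g' = -0.3772 → V/F = 0.1205
Converged at V/F = 0.1205.
Then V = V/F·F = 0.1205·180 = 21.7 mol/h and L = F − V = 158.3 mol/h.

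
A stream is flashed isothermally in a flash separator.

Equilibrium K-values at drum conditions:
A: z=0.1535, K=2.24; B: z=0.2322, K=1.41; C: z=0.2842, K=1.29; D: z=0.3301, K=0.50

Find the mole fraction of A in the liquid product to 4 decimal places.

Let ψ = V/F and solve Σ zᵢ(Kᵢ−1)/(1+ψ(Kᵢ−1)) = 0.
g(0) = ΣzᵢKᵢ − 1 = 0.2029 and g(1) = 1 − Σzᵢ/Kᵢ = -0.1137, so a root lies in (0, 1).
Newton–Raphson from ψ = 0.44:
  ψ = 0.4400: g = 0.06529, g' = -0.2813 → ψ = 0.6721
  ψ = 0.6721: g = -0.00117, g' = -0.2982 → ψ = 0.6682
Converged at ψ = 0.6682.
Compositions from xᵢ = zᵢ/(1+ψ(Kᵢ−1)), yᵢ = Kᵢxᵢ:
  A: x = 0.0839, y = 0.1880
  B: x = 0.1823, y = 0.2570
  C: x = 0.2381, y = 0.3071
  D: x = 0.4957, y = 0.2479

x_A = 0.0839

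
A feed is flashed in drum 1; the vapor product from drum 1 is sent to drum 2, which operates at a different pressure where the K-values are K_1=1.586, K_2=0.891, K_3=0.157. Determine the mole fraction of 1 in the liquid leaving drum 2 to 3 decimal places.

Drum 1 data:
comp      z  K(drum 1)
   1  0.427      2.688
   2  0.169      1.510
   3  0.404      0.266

Drum 1:
Rachford–Rice: g(ψ₁) = Σ zᵢ(Kᵢ−1)/(1+ψ₁(Kᵢ−1)) = 0.
Check two-phase: ΣzᵢKᵢ = 1.510 > 1 and Σzᵢ/Kᵢ = 1.790 > 1, so g(0) = 0.510 > 0 and g(1) = -0.790 < 0.
Iterate (Newton) starting at ψ₁ = 0.63:
  ψ₁ = 0.630: g = -0.1371, g' = -1.064 → ψ₁ = 0.501
  ψ₁ = 0.501: g = -0.0100, g' = -0.930 → ψ₁ = 0.490
Converged at ψ₁ = 0.490.
Drum-1 compositions:
  1: x = 0.234, y = 0.628
  2: x = 0.135, y = 0.204
  3: x = 0.631, y = 0.168
Drum-2 feed = drum-1 vapor: z₂ = (0.6280, 0.2041, 0.1679).
Drum 2:
Let ψ₂ = V/F and solve Σ zᵢ(Kᵢ−1)/(1+ψ₂(Kᵢ−1)) = 0.
Check two-phase: ΣzᵢKᵢ = 1.204 > 1 and Σzᵢ/Kᵢ = 1.694 > 1, so g(0) = 0.204 > 0 and g(1) = -0.694 < 0.
Newton–Raphson from ψ₂ = 0.3:
  ψ₂ = 0.300: g = 0.1005, g' = -0.372 → ψ₂ = 0.570
  ψ₂ = 0.570: g = -0.0203, g' = -0.566 → ψ₂ = 0.534
  ψ₂ = 0.534: g = -0.0008, g' = -0.523 → ψ₂ = 0.533
Converged at ψ₂ = 0.533.
  1: x = 0.479, y = 0.759
  2: x = 0.217, y = 0.193
  3: x = 0.305, y = 0.048

x_1 (drum 2) = 0.479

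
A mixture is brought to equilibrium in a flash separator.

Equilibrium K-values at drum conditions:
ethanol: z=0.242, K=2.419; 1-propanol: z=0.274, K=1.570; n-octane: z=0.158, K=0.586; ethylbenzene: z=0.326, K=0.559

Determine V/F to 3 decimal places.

V/F = 0.654

Newton iteration, V/F⁰ = 0.5:
  V/F = 0.500: g = 0.0555, g' = -0.368 → V/F = 0.651
  V/F = 0.651: g = 0.0013, g' = -0.355 → V/F = 0.654
Converged at V/F = 0.654.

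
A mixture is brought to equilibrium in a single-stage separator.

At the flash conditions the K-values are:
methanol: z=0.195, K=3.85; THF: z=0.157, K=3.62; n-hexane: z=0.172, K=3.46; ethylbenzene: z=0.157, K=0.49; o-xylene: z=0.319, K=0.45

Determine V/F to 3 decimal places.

Rachford–Rice: g(V/F) = Σ zᵢ(Kᵢ−1)/(1+V/F(Kᵢ−1)) = 0.
g(0) = ΣzᵢKᵢ − 1 = 1.135 and g(1) = 1 − Σzᵢ/Kᵢ = -0.173, so a root lies in (0, 1).
Newton–Raphson from V/F = 0.5:
  V/F = 0.500: g = 0.2475, g' = -0.938 → V/F = 0.764
  V/F = 0.764: g = 0.0252, g' = -0.799 → V/F = 0.795
Converged at V/F = 0.795.

V/F = 0.795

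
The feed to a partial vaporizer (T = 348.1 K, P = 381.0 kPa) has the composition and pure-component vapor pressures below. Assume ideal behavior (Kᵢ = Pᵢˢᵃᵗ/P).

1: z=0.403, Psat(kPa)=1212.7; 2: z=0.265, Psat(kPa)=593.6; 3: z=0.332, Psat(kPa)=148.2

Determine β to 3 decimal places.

Raoult's law: Kᵢ = Pᵢˢᵃᵗ/P = Pᵢˢᵃᵗ/381.0.
  K_1 = 1212.7/381.0 = 3.18294, K_2 = 593.6/381.0 = 1.55801, K_3 = 148.2/381.0 = 0.38898
Let β = V/F and solve Σ zᵢ(Kᵢ−1)/(1+β(Kᵢ−1)) = 0.
Feasibility: ΣzᵢKᵢ = 1.825, Σzᵢ/Kᵢ = 1.150 — both > 1, two phases present.
Newton iteration, β⁰ = 0.5:
  β = 0.500: g = 0.2441, g' = -0.746 → β = 0.827
  β = 0.827: g = 0.0046, g' = -0.789 → β = 0.833
Converged at β = 0.833.

β = 0.833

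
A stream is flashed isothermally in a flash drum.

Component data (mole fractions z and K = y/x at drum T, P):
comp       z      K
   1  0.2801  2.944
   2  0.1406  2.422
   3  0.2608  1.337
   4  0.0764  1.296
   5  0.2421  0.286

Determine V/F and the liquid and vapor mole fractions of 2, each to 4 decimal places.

Material balance + equilibrium reduce to Σ zᵢ(Kᵢ−1)/(1+V/F(Kᵢ−1)) = 0.
Feasibility: ΣzᵢKᵢ = 1.6821, Σzᵢ/Kᵢ = 1.2537 — both > 1, two phases present.
Iterate (Newton) starting at V/F = 0.48:
  V/F = 0.4800: g = 0.23296, g' = -0.6965 → V/F = 0.8145
  V/F = 0.8145: g = -0.02250, g' = -0.9471 → V/F = 0.7907
  V/F = 0.7907: g = -0.00056, g' = -0.9013 → V/F = 0.7901
Converged at V/F = 0.7901.
Compositions from xᵢ = zᵢ/(1+V/F(Kᵢ−1)), yᵢ = Kᵢxᵢ:
  1: x = 0.1104, y = 0.3252
  2: x = 0.0662, y = 0.1604
  3: x = 0.2060, y = 0.2754
  4: x = 0.0619, y = 0.0802
  5: x = 0.5555, y = 0.1589

V/F = 0.7901, x_2 = 0.0662, y_2 = 0.1604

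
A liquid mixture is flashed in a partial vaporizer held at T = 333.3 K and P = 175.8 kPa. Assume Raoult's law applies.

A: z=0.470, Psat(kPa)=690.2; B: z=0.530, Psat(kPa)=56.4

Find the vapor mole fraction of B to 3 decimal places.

Raoult's law: Kᵢ = Pᵢˢᵃᵗ/P = Pᵢˢᵃᵗ/175.8.
  K_A = 690.2/175.8 = 3.92605, K_B = 56.4/175.8 = 0.32082
Rachford–Rice: g(ψ) = Σ zᵢ(Kᵢ−1)/(1+ψ(Kᵢ−1)) = 0.
g(0) = ΣzᵢKᵢ − 1 = 1.015 and g(1) = 1 − Σzᵢ/Kᵢ = -0.772, so a root lies in (0, 1).
Binary case is linear: z₁(K₁−1)(1+ψ(K₂−1)) + z₂(K₂−1)(1+ψ(K₁−1)) = 0
⇒ ψ = [z₁(K₁−1)+z₂(K₂−1)] / [−(K₁−1)(K₂−1)] = 1.0153/1.9873 = 0.511
Compositions from xᵢ = zᵢ/(1+ψ(Kᵢ−1)), yᵢ = Kᵢxᵢ:
  A: x = 0.188, y = 0.740
  B: x = 0.812, y = 0.260

y_B = 0.260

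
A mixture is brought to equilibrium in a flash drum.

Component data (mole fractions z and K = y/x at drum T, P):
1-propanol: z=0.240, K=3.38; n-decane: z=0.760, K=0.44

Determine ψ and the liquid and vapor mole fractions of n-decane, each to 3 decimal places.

ψ = 0.109, x_n-decane = 0.810, y_n-decane = 0.356

Binary case is linear: z₁(K₁−1)(1+ψ(K₂−1)) + z₂(K₂−1)(1+ψ(K₁−1)) = 0
⇒ ψ = [z₁(K₁−1)+z₂(K₂−1)] / [−(K₁−1)(K₂−1)] = 0.1456/1.3328 = 0.109
Compositions from xᵢ = zᵢ/(1+ψ(Kᵢ−1)), yᵢ = Kᵢxᵢ:
  1-propanol: x = 0.190, y = 0.644
  n-decane: x = 0.810, y = 0.356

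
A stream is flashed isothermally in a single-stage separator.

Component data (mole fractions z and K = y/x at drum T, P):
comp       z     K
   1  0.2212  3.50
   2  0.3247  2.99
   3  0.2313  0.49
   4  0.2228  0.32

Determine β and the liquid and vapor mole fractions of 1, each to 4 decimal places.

β = 0.6984, x_1 = 0.0806, y_1 = 0.2819

Newton–Raphson from β = 0.48:
  β = 0.4800: g = 0.20073, g' = -0.9545 → β = 0.6903
  β = 0.6903: g = 0.00752, g' = -0.9235 → β = 0.6984
Converged at β = 0.6984.
Compositions from xᵢ = zᵢ/(1+β(Kᵢ−1)), yᵢ = Kᵢxᵢ:
  1: x = 0.0806, y = 0.2819
  2: x = 0.1359, y = 0.4062
  3: x = 0.3593, y = 0.1760
  4: x = 0.4243, y = 0.1358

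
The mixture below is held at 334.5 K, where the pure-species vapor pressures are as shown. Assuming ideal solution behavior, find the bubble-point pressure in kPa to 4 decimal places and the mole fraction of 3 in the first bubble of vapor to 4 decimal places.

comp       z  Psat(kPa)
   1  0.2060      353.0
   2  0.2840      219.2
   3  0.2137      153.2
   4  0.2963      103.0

At the bubble point ψ → 0, so ΣzᵢKᵢ = 1 with Kᵢ = Pᵢˢᵃᵗ/P ⇒ P = ΣzᵢPᵢˢᵃᵗ.
P = 0.2060·353.0 + 0.2840·219.2 + 0.2137·153.2 + 0.2963·103.0 = 198.2285 kPa
yᵢ = zᵢPᵢˢᵃᵗ/P ⇒ y_3 = 0.2137·153.2/198.2285 = 0.1652

Pbub = 198.2285 kPa, y_3 = 0.1652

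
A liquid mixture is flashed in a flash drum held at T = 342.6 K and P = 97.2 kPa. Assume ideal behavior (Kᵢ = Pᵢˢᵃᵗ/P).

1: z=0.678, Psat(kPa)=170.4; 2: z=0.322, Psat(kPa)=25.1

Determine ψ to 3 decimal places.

Raoult's law: Kᵢ = Pᵢˢᵃᵗ/P = Pᵢˢᵃᵗ/97.2.
  K_1 = 170.4/97.2 = 1.75309, K_2 = 25.1/97.2 = 0.25823
Rachford–Rice: g(ψ) = Σ zᵢ(Kᵢ−1)/(1+ψ(Kᵢ−1)) = 0.
Feasibility: ΣzᵢKᵢ = 1.272, Σzᵢ/Kᵢ = 1.634 — both > 1, two phases present.
Binary case is linear: z₁(K₁−1)(1+ψ(K₂−1)) + z₂(K₂−1)(1+ψ(K₁−1)) = 0
⇒ ψ = [z₁(K₁−1)+z₂(K₂−1)] / [−(K₁−1)(K₂−1)] = 0.2717/0.5586 = 0.486

ψ = 0.486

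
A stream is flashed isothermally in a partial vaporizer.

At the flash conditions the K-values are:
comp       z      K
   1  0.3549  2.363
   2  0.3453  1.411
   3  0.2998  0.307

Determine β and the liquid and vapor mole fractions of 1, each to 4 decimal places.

Let β = V/F and solve Σ zᵢ(Kᵢ−1)/(1+β(Kᵢ−1)) = 0.
Check two-phase: ΣzᵢKᵢ = 1.4179 > 1 and Σzᵢ/Kᵢ = 1.3715 > 1, so g(0) = 0.4179 > 0 and g(1) = -0.3715 < 0.
Iterate (Newton) starting at β = 0.63:
  β = 0.6300: g = 0.00422, g' = -0.6812 → β = 0.6362
Converged at β = 0.6362.
Compositions from xᵢ = zᵢ/(1+β(Kᵢ−1)), yᵢ = Kᵢxᵢ:
  1: x = 0.1901, y = 0.4492
  2: x = 0.2737, y = 0.3862
  3: x = 0.5362, y = 0.1646

β = 0.6362, x_1 = 0.1901, y_1 = 0.4492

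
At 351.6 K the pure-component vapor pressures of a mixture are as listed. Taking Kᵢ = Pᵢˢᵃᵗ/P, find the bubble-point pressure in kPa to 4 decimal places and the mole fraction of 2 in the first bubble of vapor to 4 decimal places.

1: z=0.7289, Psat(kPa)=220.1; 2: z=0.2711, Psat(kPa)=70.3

Pbub = 179.4892 kPa, y_2 = 0.1062

At the bubble point ψ → 0, so ΣzᵢKᵢ = 1 with Kᵢ = Pᵢˢᵃᵗ/P ⇒ P = ΣzᵢPᵢˢᵃᵗ.
P = 0.7289·220.1 + 0.2711·70.3 = 179.4892 kPa
yᵢ = zᵢPᵢˢᵃᵗ/P ⇒ y_2 = 0.2711·70.3/179.4892 = 0.1062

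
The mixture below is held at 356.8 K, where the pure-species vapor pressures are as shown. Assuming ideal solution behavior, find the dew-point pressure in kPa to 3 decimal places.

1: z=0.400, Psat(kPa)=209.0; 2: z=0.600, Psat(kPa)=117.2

At the dew point ψ → 1, so Σzᵢ/Kᵢ = 1 with Kᵢ = Pᵢˢᵃᵗ/P ⇒ 1/P = Σzᵢ/Pᵢˢᵃᵗ.
1/P = 0.400/209.0 + 0.600/117.2 = 0.007033 ⇒ P = 142.180 kPa

Pdew = 142.180 kPa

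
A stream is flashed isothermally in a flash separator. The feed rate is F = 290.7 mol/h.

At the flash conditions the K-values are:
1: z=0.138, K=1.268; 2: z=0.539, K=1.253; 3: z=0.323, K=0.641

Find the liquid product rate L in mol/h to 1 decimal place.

Iterate (Newton) starting at ψ = 0.31:
  ψ = 0.310: g = 0.0301, g' = -0.091 → ψ = 0.642
  ψ = 0.642: g = -0.0018, g' = -0.103 → ψ = 0.624
Converged at ψ = 0.624.
Then V = ψ·F = 0.6243·290.7 = 181.5 mol/h and L = F − V = 109.2 mol/h.

L = 109.2 mol/h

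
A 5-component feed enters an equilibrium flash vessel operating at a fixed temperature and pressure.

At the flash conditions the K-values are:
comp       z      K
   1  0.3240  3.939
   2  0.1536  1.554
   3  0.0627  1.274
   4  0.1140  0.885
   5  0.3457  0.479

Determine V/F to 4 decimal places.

V/F = 0.8611

Material balance + equilibrium reduce to Σ zᵢ(Kᵢ−1)/(1+V/F(Kᵢ−1)) = 0.
Check two-phase: ΣzᵢKᵢ = 1.8613 > 1 and Σzᵢ/Kᵢ = 1.0808 > 1, so g(0) = 0.8613 > 0 and g(1) = -0.0808 < 0.
Iterate (Newton) starting at V/F = 0.5:
  V/F = 0.5000: g = 0.20988, g' = -0.6647 → V/F = 0.8157
  V/F = 0.8157: g = 0.02523, g' = -0.5536 → V/F = 0.8613
  V/F = 0.8613: g = -0.00012, g' = -0.5598 → V/F = 0.8611
Converged at V/F = 0.8611.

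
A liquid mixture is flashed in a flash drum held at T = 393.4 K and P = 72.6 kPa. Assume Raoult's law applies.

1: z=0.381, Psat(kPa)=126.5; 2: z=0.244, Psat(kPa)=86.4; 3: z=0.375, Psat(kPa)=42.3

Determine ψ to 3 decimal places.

ψ = 0.726

Raoult's law: Kᵢ = Pᵢˢᵃᵗ/P = Pᵢˢᵃᵗ/72.6.
  K_1 = 126.5/72.6 = 1.74242, K_2 = 86.4/72.6 = 1.19008, K_3 = 42.3/72.6 = 0.58264
Let ψ = V/F and solve Σ zᵢ(Kᵢ−1)/(1+ψ(Kᵢ−1)) = 0.
g(0) = ΣzᵢKᵢ − 1 = 0.173 and g(1) = 1 − Σzᵢ/Kᵢ = -0.067, so a root lies in (0, 1).
Newton iteration, ψ⁰ = 0.32:
  ψ = 0.320: g = 0.0917, g' = -0.232 → ψ = 0.715
  ψ = 0.715: g = 0.0025, g' = -0.229 → ψ = 0.726
Converged at ψ = 0.726.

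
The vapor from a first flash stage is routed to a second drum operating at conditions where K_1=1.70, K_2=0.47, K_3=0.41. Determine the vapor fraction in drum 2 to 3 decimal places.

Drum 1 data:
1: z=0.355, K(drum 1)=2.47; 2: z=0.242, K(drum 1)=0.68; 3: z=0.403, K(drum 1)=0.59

V/F (drum 2) = 0.183

Drum 1:
Rachford–Rice: g(ψ₁) = Σ zᵢ(Kᵢ−1)/(1+ψ₁(Kᵢ−1)) = 0.
Feasibility: ΣzᵢKᵢ = 1.279, Σzᵢ/Kᵢ = 1.183 — both > 1, two phases present.
Newton–Raphson from ψ₁ = 0.67:
  ψ₁ = 0.670: g = -0.0635, g' = -0.364 → ψ₁ = 0.495
  ψ₁ = 0.495: g = 0.0026, g' = -0.398 → ψ₁ = 0.502
Converged at ψ₁ = 0.502.
Drum-1 compositions:
  1: x = 0.204, y = 0.505
  2: x = 0.288, y = 0.196
  3: x = 0.507, y = 0.299
Drum-2 feed = drum-1 vapor: z₂ = (0.5046, 0.1960, 0.2994).
Drum 2:
Rachford–Rice: g(ψ₂) = Σ zᵢ(Kᵢ−1)/(1+ψ₂(Kᵢ−1)) = 0.
g(0) = ΣzᵢKᵢ − 1 = 0.073 and g(1) = 1 − Σzᵢ/Kᵢ = -0.444, so a root lies in (0, 1).
Iterate (Newton) starting at ψ₂ = 0.53:
  ψ₂ = 0.530: g = -0.1439, g' = -0.459 → ψ₂ = 0.216
  ψ₂ = 0.216: g = -0.0131, g' = -0.394 → ψ₂ = 0.183
Converged at ψ₂ = 0.183.
  1: x = 0.447, y = 0.760
  2: x = 0.217, y = 0.102
  3: x = 0.336, y = 0.138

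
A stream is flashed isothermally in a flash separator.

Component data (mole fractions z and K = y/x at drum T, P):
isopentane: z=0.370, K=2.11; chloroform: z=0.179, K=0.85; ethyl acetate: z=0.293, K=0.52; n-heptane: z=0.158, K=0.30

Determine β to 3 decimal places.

β = 0.249

Let β = V/F and solve Σ zᵢ(Kᵢ−1)/(1+β(Kᵢ−1)) = 0.
Feasibility: ΣzᵢKᵢ = 1.133, Σzᵢ/Kᵢ = 1.476 — both > 1, two phases present.
Newton iteration, β⁰ = 0.5:
  β = 0.500: g = -0.1201, g' = -0.493 → β = 0.257
  β = 0.257: g = -0.0034, g' = -0.483 → β = 0.249
Converged at β = 0.249.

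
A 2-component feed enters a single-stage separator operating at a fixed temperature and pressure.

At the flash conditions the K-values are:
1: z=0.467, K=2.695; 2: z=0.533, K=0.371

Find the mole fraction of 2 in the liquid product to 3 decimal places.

Material balance + equilibrium reduce to Σ zᵢ(Kᵢ−1)/(1+V/F(Kᵢ−1)) = 0.
Check two-phase: ΣzᵢKᵢ = 1.456 > 1 and Σzᵢ/Kᵢ = 1.610 > 1, so g(0) = 0.456 > 0 and g(1) = -0.610 < 0.
Newton–Raphson from V/F = 0.31:
  V/F = 0.310: g = 0.1024, g' = -0.902 → V/F = 0.424
  V/F = 0.424: g = 0.0037, g' = -0.846 → V/F = 0.428
Converged at V/F = 0.428.
Compositions from xᵢ = zᵢ/(1+V/F(Kᵢ−1)), yᵢ = Kᵢxᵢ:
  1: x = 0.271, y = 0.729
  2: x = 0.729, y = 0.271

x_2 = 0.729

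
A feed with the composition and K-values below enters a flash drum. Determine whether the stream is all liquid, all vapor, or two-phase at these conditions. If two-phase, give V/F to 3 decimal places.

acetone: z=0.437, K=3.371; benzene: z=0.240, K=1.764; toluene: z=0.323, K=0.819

all vapor

ΣzᵢKᵢ = 2.161; Σzᵢ/Kᵢ = 0.660.
Since Σzᵢ/Kᵢ < 1 the mixture is above its dew point — single vapor phase.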